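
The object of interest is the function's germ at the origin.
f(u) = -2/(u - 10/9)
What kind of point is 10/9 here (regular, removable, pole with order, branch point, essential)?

The denominator factor u - 10/9 vanishes at 10/9 and appears to the power 1; the numerator there equals -2, nonzero, and no other factor vanishes.
Hence a pole whose order is the multiplicity, 1.

The point is a pole of order 1.


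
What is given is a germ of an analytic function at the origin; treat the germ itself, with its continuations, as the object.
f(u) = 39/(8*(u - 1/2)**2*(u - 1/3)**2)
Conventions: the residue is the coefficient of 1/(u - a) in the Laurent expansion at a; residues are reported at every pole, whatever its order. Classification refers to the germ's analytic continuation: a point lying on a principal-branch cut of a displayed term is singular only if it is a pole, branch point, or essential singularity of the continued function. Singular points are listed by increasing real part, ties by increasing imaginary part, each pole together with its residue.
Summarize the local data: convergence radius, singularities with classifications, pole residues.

Denominator factor (u - 1/3)^2: pole of order 2 at 1/3, modulus 1/3.
Denominator factor (u - 1/2)^2: pole of order 2 at 1/2, modulus 1/2.
The radius of convergence is the smallest modulus among the singular points: 1/3.
At the order-2 pole 1/3 set g(u) = (u - (1/3))^2*f(u) = 39/(8*(u - 1/2)**2).
Order-2 pole: residue = g'(a); g'(1/3) = 2106, so the residue is 2106.
At the order-2 pole 1/2 set g(u) = (u - (1/2))^2*f(u) = 39/(8*(u - 1/3)**2).
Order-2 pole: residue = g'(a); g'(1/2) = -2106, so the residue is -2106.
List the singular points by increasing real part (a conjugate pair: the negative imaginary part first).

Radius of convergence at 0: 1/3.
At 1/3: a pole of order 2; residue 2106.
At 1/2: a pole of order 2; residue -2106.


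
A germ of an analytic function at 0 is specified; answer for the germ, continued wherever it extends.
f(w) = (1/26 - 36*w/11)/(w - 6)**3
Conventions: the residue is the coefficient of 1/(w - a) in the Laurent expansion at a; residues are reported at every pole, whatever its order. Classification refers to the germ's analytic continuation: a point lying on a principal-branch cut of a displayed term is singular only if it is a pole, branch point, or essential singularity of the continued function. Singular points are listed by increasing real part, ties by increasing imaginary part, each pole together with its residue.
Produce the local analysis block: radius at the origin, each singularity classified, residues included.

Denominator factor (w - 6)^3: pole of order 3 at 6, modulus 6.
The radius of convergence is the smallest modulus among the singular points: 6.
At the order-3 pole 6 set g(w) = (w - (6))^3*f(w) = 1/26 - 36*w/11.
Order-3 pole: residue = g''(a)/2; g''(6) = 0, so the residue is 0.

Radius of convergence at 0: 6.
At 6: a pole of order 3; residue 0.


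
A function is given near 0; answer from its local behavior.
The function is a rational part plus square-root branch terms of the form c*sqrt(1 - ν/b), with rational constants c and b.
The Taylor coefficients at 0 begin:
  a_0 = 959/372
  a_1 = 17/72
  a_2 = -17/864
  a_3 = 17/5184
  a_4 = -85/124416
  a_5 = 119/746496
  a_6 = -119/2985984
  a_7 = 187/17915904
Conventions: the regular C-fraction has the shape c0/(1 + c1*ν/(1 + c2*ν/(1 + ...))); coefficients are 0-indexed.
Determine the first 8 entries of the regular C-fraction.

The regular C-fraction coefficients are [959/372, -527/5754, 671/3836, 959/24156, 3067/24156, 671/12268, 4121/36804, 3067/49452].

Taylor coefficients (read off): a_0 = 959/372, a_1 = 17/72, a_2 = -17/864, a_3 = 17/5184, a_4 = -85/124416, a_5 = 119/746496, a_6 = -119/2985984, a_7 = 187/17915904.
c0 = a_0 = 959/372. Peel one level at a time: if S = 1 + c*ν/S' with S'(0) = 1, then c is the ν-coefficient of S and S' = c*ν/(S - 1).
S_1 = c0/f = 1 + (-527/5754)*ν + (353617/22072344)*ν^2 + ...; c1 = -527/5754.
S_2 = c1*ν/(S_1 - 1) = 1 + (671/3836)*ν + (-1/144)*ν^2 + ...; c2 = 671/3836.
S_3 = c2*ν/(S_2 - 1) = 1 + (959/24156)*ν + (-2941253/583512336)*ν^2 + ...; c3 = 959/24156.
S_4 = c3*ν/(S_3 - 1) = 1 + (3067/24156)*ν + (-1/144)*ν^2 + ...; c4 = 3067/24156.
S_5 = c4*ν/(S_4 - 1) = 1 + (671/12268)*ν + (-2765191/451511472)*ν^2 + ...; c5 = 671/12268.
S_6 = c5*ν/(S_5 - 1) = 1 + (4121/36804)*ν + (-1/144)*ν^2 + ...; c6 = 4121/36804.
S_7 = c6*ν/(S_6 - 1) = 1 + (3067/49452)*ν + ...; c7 = 3067/49452.


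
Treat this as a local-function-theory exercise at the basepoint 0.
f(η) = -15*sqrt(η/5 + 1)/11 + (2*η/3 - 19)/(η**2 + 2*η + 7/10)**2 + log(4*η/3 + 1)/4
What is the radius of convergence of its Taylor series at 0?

Denominator factor (η**2 + 2*η + 7/10)^2: discriminant 6/5, real irrational roots -1 + (1/10)*sqrt(30) and -1 - (1/10)*sqrt(30); poles of order 2, moduli 1 - (1/10)*sqrt(30) and 1 + (1/10)*sqrt(30).
Branch term (-15/11)*sqrt(1 - η/(-5)): its argument vanishes at η = -5, a square-root branch point, modulus 5.
Branch term (1/4)*log(1 - η/(-3/4)): its argument vanishes at η = -3/4, a logarithmic branch point, modulus 3/4.
The radius of convergence is the smallest modulus among the singular points: 1 - (1/10)*sqrt(30).

The radius of convergence is 1 - (1/10)*sqrt(30).


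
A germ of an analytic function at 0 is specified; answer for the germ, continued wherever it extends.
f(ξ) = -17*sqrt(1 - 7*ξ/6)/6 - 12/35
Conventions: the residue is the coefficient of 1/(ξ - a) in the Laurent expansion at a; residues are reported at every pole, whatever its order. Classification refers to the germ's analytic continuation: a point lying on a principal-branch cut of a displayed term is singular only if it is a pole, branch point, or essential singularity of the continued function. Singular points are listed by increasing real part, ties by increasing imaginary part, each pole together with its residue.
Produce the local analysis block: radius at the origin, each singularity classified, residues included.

Branch term (-17/6)*sqrt(1 - ξ/(6/7)): its argument vanishes at ξ = 6/7, a square-root branch point, modulus 6/7.
The radius of convergence is the smallest modulus among the singular points: 6/7.

Radius of convergence at 0: 6/7.
At 6/7: an algebraic (square-root) branch point.


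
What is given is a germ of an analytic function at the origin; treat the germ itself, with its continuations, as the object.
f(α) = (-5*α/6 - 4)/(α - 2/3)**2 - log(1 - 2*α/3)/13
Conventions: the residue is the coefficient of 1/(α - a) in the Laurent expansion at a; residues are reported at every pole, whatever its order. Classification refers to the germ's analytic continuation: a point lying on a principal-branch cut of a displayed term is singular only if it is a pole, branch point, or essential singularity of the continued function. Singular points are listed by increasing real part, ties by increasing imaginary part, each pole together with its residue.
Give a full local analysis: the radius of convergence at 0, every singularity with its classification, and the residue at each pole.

Denominator factor (α - 2/3)^2: pole of order 2 at 2/3, modulus 2/3.
Branch term (-1/13)*log(1 - α/(3/2)): its argument vanishes at α = 3/2, a logarithmic branch point, modulus 3/2.
The radius of convergence is the smallest modulus among the singular points: 2/3.
The branch term is analytic at 2/3 and contributes nothing to the residue; only the rational part matters.
At the order-2 pole 2/3 set g(α) = (α - (2/3))^2*(rational part) = -5*α/6 - 4.
Order-2 pole: residue = g'(a); g'(2/3) = -5/6, so the residue is -5/6.
List the singular points by increasing real part (a conjugate pair: the negative imaginary part first).

Radius of convergence at 0: 2/3.
At 2/3: a pole of order 2; residue -5/6.
At 3/2: a logarithmic branch point.


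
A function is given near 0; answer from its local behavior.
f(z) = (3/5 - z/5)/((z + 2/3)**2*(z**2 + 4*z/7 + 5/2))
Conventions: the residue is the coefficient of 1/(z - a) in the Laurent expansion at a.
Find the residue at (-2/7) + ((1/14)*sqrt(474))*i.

The factor z**2 + 4*z/7 + 5/2 splits as (z - a)(z - a') with a = (-2/7) + ((1/14)*sqrt(474))*i, a' = (-2/7) - ((1/14)*sqrt(474))*i. At the order-1 pole a set g(z) = (z - a)*f(z) = [(3/5 - z/5)/(z + 2/3)**2] / (z - a').
Simple pole: residue = g(a) at a = (-2/7) + ((1/14)*sqrt(474))*i, which is (-1827/521645) + ((172473/41209955)*sqrt(474))*i.

The residue is (-1827/521645) + ((172473/41209955)*sqrt(474))*i.


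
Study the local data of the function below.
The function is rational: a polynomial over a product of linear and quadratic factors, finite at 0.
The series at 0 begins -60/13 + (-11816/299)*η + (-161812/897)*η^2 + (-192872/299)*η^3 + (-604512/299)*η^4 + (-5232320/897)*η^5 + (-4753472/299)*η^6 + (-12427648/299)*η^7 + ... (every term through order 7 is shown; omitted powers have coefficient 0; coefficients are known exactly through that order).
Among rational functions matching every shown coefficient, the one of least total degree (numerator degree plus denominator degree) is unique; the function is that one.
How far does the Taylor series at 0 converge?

No rational of total degree below 5 reproduces all 8 coefficients; solving the [2/3] Pade equations on them gives f(η) = (-η**2/6 + 34*η/23 + 15/26)/(η - 1/2)**3, whose expansion matches every shown term.
Denominator factor (η - 1/2)^3: pole of order 3 at 1/2, modulus 1/2.
The radius of convergence is the smallest modulus among the singular points: 1/2.

The radius of convergence is 1/2.


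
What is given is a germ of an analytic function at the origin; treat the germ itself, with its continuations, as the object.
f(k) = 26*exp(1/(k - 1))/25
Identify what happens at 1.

The point is an essential singularity.

The exponent 1/(k - (1)) has a pole at 1, so exp(1/(k - (1))) takes every nonzero value near it: an essential singularity (not a pole of any order).


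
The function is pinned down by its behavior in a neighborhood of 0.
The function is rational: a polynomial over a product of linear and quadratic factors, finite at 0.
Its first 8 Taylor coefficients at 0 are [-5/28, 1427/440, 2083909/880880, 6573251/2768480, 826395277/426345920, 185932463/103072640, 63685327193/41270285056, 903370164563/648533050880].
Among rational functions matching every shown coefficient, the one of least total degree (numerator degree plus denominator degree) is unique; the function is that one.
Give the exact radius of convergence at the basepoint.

No rational of total degree below 4 reproduces all 8 coefficients; solving the [2/2] Pade equations on them gives f(τ) = (-37*τ**2/13 - 33*τ/5 + 5/14)/(τ**2 + 7*τ/11 - 2), whose expansion matches every shown term.
Denominator factor (τ**2 + 7*τ/11 - 2): discriminant 1017/121, real irrational roots -7/22 + (3/22)*sqrt(113) and -7/22 - (3/22)*sqrt(113); poles of order 1, moduli -7/22 + (3/22)*sqrt(113) and 7/22 + (3/22)*sqrt(113).
The radius of convergence is the smallest modulus among the singular points: -7/22 + (3/22)*sqrt(113).

The radius of convergence is -7/22 + (3/22)*sqrt(113).


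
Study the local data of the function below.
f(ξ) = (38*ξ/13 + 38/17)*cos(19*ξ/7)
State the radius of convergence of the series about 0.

The factor cos(19*ξ/7) is entire and contributes no finite singular point.
The polynomial part has no poles.
No finite singular points: the Taylor series at 0 converges everywhere.

The radius of convergence is infinite.


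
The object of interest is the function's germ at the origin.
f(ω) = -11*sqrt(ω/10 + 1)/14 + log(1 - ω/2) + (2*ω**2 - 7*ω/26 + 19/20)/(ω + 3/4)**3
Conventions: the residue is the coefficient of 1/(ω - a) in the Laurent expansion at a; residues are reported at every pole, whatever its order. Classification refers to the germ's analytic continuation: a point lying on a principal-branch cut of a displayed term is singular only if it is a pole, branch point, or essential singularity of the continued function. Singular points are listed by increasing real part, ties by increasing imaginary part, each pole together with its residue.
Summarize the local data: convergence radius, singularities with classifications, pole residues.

Denominator factor (ω + 3/4)^3: pole of order 3 at -3/4, modulus 3/4.
Branch term (1)*log(1 - ω/(2)): its argument vanishes at ω = 2, a logarithmic branch point, modulus 2.
Branch term (-11/14)*sqrt(1 - ω/(-10)): its argument vanishes at ω = -10, a square-root branch point, modulus 10.
The radius of convergence is the smallest modulus among the singular points: 3/4.
The branch terms are analytic at -3/4 and contribute nothing to the residue; only the rational part matters.
At the order-3 pole -3/4 set g(ω) = (ω - (-3/4))^3*(rational part) = 2*ω**2 - 7*ω/26 + 19/20.
Order-3 pole: residue = g''(a)/2; g''(-3/4) = 4, so the residue is 2.
List the singular points by increasing real part (a conjugate pair: the negative imaginary part first).

Radius of convergence at 0: 3/4.
At -10: an algebraic (square-root) branch point.
At -3/4: a pole of order 3; residue 2.
At 2: a logarithmic branch point.


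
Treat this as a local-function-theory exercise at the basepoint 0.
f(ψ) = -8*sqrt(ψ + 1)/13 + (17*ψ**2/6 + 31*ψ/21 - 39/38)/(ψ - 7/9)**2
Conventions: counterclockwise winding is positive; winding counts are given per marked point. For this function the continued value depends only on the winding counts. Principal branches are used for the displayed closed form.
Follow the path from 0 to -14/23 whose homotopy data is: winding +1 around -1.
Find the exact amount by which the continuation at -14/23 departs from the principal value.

Continued minus principal equals (48/299)*sqrt(23).

The rational part is single-valued and drops out of the difference; each branch term changes only by its own monodromy.
(-8/13)*sqrt(1 - ψ/(-1)): winding +1 is odd, the square root flips sign, contributing -2*(-8/13)*sqrt(1 - (-14/23)/(-1)) = -2*(-8/13)*sqrt(9/23) = (48/299)*sqrt(23).
Summing the contributions at ψ = -14/23 gives (48/299)*sqrt(23).


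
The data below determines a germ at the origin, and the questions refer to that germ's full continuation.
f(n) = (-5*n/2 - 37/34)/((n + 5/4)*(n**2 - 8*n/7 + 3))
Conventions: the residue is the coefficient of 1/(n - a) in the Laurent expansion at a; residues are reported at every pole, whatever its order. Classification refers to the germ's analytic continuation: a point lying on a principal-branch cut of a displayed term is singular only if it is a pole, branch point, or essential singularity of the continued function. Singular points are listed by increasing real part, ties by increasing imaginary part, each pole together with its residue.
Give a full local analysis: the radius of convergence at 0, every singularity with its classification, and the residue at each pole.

Radius of convergence at 0: 5/4.
At -5/4: a pole of order 1; residue 3878/11407.
At (4/7) - ((1/7)*sqrt(131))*i: a pole of order 1; residue (-1939/11407) - ((4417/87901)*sqrt(131))*i.
At (4/7) + ((1/7)*sqrt(131))*i: a pole of order 1; residue (-1939/11407) + ((4417/87901)*sqrt(131))*i.


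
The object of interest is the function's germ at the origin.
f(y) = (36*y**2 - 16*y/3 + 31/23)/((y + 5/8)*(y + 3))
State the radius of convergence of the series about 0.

Denominator factor (y + 5/8): pole of order 1 at -5/8, modulus 5/8.
Denominator factor (y + 3): pole of order 1 at -3, modulus 3.
The radius of convergence is the smallest modulus among the singular points: 5/8.

The radius of convergence is 5/8.


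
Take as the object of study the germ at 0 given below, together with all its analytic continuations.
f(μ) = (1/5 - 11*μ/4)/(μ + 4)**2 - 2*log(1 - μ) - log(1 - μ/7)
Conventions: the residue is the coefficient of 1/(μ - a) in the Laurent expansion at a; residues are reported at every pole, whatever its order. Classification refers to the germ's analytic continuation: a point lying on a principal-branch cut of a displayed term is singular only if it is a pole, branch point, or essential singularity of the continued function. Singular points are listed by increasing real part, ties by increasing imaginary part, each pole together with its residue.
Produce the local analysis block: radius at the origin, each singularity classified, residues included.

Radius of convergence at 0: 1.
At -4: a pole of order 2; residue -11/4.
At 1: a logarithmic branch point.
At 7: a logarithmic branch point.

Denominator factor (μ + 4)^2: pole of order 2 at -4, modulus 4.
Branch term (-1)*log(1 - μ/(7)): its argument vanishes at μ = 7, a logarithmic branch point, modulus 7.
Branch term (-2)*log(1 - μ/(1)): its argument vanishes at μ = 1, a logarithmic branch point, modulus 1.
The radius of convergence is the smallest modulus among the singular points: 1.
The branch terms are analytic at -4 and contribute nothing to the residue; only the rational part matters.
At the order-2 pole -4 set g(μ) = (μ - (-4))^2*(rational part) = 1/5 - 11*μ/4.
Order-2 pole: residue = g'(a); g'(-4) = -11/4, so the residue is -11/4.
List the singular points by increasing real part (a conjugate pair: the negative imaginary part first).


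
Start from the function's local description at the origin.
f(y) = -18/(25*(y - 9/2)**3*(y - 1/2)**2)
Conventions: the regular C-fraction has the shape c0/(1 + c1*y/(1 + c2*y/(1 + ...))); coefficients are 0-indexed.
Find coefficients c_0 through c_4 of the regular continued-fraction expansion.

Taylor coefficients (expand at 0): a_0 = 64/2025, a_1 = 896/6075, a_2 = 25856/54675, a_3 = 1926656/1476225, a_4 = 14747648/4428675.
c0 = a_0 = 64/2025. Peel one level at a time: if S = 1 + c*y/S' with S'(0) = 1, then c is the y-coefficient of S and S' = c*y/(S - 1).
S_1 = c0/f = 1 + (-14/3)*y + (184/27)*y^2 + ...; c1 = -14/3.
S_2 = c1*y/(S_1 - 1) = 1 + (92/63)*y + (17048/11907)*y^2 + ...; c2 = 92/63.
S_3 = c2*y/(S_2 - 1) = 1 + (-4262/4347)*y + (52786/385641)*y^2 + ...; c3 = -4262/4347.
S_4 = c3*y/(S_3 - 1) = 1 + (184751/1323351)*y + ...; c4 = 184751/1323351.

The regular C-fraction coefficients are [64/2025, -14/3, 92/63, -4262/4347, 184751/1323351].


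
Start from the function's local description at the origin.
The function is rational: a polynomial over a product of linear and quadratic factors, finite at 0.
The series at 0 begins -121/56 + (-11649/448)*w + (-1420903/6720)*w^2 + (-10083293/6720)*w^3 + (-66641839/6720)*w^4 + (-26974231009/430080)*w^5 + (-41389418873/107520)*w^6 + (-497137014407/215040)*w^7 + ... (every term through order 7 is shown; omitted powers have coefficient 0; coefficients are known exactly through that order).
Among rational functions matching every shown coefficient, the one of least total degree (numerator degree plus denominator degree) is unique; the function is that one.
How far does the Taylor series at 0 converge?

No rational of total degree below 6 reproduces all 8 coefficients; solving the [2/4] Pade equations on them gives f(w) = (26*w**2/15 - 13*w/11 - 8/7)/(w**2 - 4*w + 8/11)**2, whose expansion matches every shown term.
Denominator factor (w**2 - 4*w + 8/11)^2: discriminant 144/11, real irrational roots 2 + (6/11)*sqrt(11) and 2 - (6/11)*sqrt(11); poles of order 2, moduli 2 + (6/11)*sqrt(11) and 2 - (6/11)*sqrt(11).
The radius of convergence is the smallest modulus among the singular points: 2 - (6/11)*sqrt(11).

The radius of convergence is 2 - (6/11)*sqrt(11).


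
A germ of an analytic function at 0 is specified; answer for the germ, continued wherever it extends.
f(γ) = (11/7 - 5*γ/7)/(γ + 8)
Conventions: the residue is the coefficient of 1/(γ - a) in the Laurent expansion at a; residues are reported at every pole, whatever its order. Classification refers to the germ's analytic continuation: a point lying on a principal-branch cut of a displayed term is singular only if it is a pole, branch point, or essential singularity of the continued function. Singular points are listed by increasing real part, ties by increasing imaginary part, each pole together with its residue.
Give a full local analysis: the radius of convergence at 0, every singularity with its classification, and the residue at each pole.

Radius of convergence at 0: 8.
At -8: a pole of order 1; residue 51/7.

Denominator factor (γ + 8): pole of order 1 at -8, modulus 8.
The radius of convergence is the smallest modulus among the singular points: 8.
At the order-1 pole -8 set g(γ) = (γ - (-8))*f(γ) = 11/7 - 5*γ/7.
Simple pole: residue = g(a) at a = -8, which is 51/7.


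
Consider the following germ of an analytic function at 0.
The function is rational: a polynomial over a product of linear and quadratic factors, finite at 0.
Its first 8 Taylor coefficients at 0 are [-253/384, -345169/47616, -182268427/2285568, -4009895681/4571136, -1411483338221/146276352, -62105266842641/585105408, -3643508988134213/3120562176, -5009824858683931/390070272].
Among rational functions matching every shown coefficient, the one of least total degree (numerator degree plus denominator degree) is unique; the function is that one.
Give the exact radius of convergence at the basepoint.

The radius of convergence is 1/11.

No rational of total degree below 5 reproduces all 8 coefficients; solving the [2/3] Pade equations on them gives f(κ) = (κ**2/9 + 30*κ/31 + 23/6)/((κ - 1/11)*(κ + 8)**2), whose expansion matches every shown term.
Denominator factor (κ - 1/11): pole of order 1 at 1/11, modulus 1/11.
Denominator factor (κ + 8)^2: pole of order 2 at -8, modulus 8.
The radius of convergence is the smallest modulus among the singular points: 1/11.


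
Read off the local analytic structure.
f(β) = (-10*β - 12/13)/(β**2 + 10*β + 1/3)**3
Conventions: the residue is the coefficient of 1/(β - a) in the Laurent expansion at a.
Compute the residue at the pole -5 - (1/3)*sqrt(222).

The residue is -(8613/42143296)*sqrt(222).

The factor β**2 + 10*β + 1/3 splits as (β - a)(β - a') with a = -5 - (1/3)*sqrt(222), a' = -5 + (1/3)*sqrt(222). At the order-3 pole a set g(β) = (β - a)^3*f(β) = [-10*β - 12/13] / (β - a')^3.
Order-3 pole: residue = g''(a)/2; g''(-5 - (1/3)*sqrt(222)) = -(8613/21071648)*sqrt(222), so the residue is -(8613/42143296)*sqrt(222).


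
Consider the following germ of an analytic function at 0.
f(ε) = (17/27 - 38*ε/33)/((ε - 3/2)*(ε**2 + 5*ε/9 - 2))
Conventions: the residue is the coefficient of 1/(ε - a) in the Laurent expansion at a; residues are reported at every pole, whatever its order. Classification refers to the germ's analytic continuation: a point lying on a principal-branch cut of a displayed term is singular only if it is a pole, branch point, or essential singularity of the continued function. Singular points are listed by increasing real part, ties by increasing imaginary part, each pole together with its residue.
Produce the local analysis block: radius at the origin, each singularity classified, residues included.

Radius of convergence at 0: -5/18 + (1/18)*sqrt(673).
At -5/18 - (1/18)*sqrt(673): a pole of order 1; residue 652/1287 - (7526/866151)*sqrt(673).
At -5/18 + (1/18)*sqrt(673): a pole of order 1; residue 652/1287 + (7526/866151)*sqrt(673).
At 3/2: a pole of order 1; residue -1304/1287.


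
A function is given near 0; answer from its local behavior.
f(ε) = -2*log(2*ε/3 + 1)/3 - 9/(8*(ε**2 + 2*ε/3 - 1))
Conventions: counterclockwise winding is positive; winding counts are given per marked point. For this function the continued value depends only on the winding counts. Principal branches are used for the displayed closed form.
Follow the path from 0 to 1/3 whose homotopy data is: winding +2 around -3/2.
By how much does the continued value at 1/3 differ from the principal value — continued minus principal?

The rational part is single-valued and drops out of the difference; each branch term changes only by its own monodromy.
(-2/3)*log(1 - ε/(-3/2)): each positive loop around -3/2 adds 2*pi*i to the log, so winding +2 contributes (-2/3)*(2)*2*pi*i = -(8/3)*pi*i.
Summing the contributions at ε = 1/3 gives -(8/3)*pi*i.

Continued minus principal equals -(8/3)*pi*i.


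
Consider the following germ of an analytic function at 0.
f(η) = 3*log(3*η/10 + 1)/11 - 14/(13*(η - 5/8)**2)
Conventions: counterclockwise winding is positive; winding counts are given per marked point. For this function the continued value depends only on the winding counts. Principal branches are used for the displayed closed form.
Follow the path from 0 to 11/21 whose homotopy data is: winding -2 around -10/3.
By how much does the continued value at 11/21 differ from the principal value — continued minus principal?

Continued minus principal equals -(12/11)*pi*i.

The rational part is single-valued and drops out of the difference; each branch term changes only by its own monodromy.
(3/11)*log(1 - η/(-10/3)): each positive loop around -10/3 adds 2*pi*i to the log, so winding -2 contributes (3/11)*(-2)*2*pi*i = -(12/11)*pi*i.
Summing the contributions at η = 11/21 gives -(12/11)*pi*i.


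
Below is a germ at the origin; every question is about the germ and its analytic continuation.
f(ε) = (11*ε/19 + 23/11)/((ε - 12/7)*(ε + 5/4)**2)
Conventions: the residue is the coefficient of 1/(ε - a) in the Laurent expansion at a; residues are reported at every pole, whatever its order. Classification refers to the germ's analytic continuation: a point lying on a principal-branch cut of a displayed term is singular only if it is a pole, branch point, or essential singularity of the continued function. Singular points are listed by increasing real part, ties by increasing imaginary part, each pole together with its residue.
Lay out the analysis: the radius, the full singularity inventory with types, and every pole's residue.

Denominator factor (ε - 12/7): pole of order 1 at 12/7, modulus 12/7.
Denominator factor (ε + 5/4)^2: pole of order 2 at -5/4, modulus 5/4.
The radius of convergence is the smallest modulus among the singular points: 5/4.
At the order-2 pole -5/4 set g(ε) = (ε - (-5/4))^2*f(ε) = (11*ε/19 + 23/11)/(ε - 12/7).
Order-2 pole: residue = g'(a); g'(-5/4) = -505232/1439801, so the residue is -505232/1439801.
At the order-1 pole 12/7 set g(ε) = (ε - (12/7))*f(ε) = (11*ε/19 + 23/11)/(ε + 5/4)**2.
Simple pole: residue = g(a) at a = 12/7, which is 505232/1439801.
List the singular points by increasing real part (a conjugate pair: the negative imaginary part first).

Radius of convergence at 0: 5/4.
At -5/4: a pole of order 2; residue -505232/1439801.
At 12/7: a pole of order 1; residue 505232/1439801.


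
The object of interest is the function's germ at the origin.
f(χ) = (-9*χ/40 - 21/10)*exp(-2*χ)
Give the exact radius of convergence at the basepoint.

The radius of convergence is infinite.

The factor exp(-2*χ) is entire and contributes no finite singular point.
The polynomial part has no poles.
No finite singular points: the Taylor series at 0 converges everywhere.


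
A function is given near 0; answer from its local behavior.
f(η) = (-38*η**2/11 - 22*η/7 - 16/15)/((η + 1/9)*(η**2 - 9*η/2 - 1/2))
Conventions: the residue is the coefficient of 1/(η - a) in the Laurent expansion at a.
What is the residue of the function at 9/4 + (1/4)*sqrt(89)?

The residue is 1017/35 - (24009/6853)*sqrt(89).

The factor η**2 - 9*η/2 - 1/2 splits as (η - a)(η - a') with a = 9/4 + (1/4)*sqrt(89), a' = 9/4 - (1/4)*sqrt(89). At the order-1 pole a set g(η) = (η - a)*f(η) = [(-38*η**2/11 - 22*η/7 - 16/15)/(η + 1/9)] / (η - a').
Simple pole: residue = g(a) at a = 9/4 + (1/4)*sqrt(89), which is 1017/35 - (24009/6853)*sqrt(89).


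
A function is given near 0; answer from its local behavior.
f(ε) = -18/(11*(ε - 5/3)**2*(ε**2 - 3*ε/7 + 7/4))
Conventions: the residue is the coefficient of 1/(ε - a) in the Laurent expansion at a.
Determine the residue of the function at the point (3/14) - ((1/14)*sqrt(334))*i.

The factor ε**2 - 3*ε/7 + 7/4 splits as (ε - a)(ε - a') with a = (3/14) - ((1/14)*sqrt(334))*i, a' = (3/14) + ((1/14)*sqrt(334))*i. At the order-1 pole a set g(ε) = (ε - a)*f(ε) = [-18/(11*(ε - 5/3)**2)] / (ε - a').
Simple pole: residue = g(a) at a = (3/14) - ((1/14)*sqrt(334))*i, which is (-1660176/10158731) - ((147420/154228007)*sqrt(334))*i.

The residue is (-1660176/10158731) - ((147420/154228007)*sqrt(334))*i.


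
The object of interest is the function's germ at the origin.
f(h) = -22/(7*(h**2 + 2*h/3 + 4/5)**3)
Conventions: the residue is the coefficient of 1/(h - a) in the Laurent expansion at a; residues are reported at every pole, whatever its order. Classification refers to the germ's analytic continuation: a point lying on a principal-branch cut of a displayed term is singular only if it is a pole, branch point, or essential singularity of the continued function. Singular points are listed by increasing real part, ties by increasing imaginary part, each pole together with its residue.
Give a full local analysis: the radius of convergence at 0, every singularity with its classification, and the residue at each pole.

Radius of convergence at 0: (2/5)*sqrt(5).
At (-1/3) - ((1/15)*sqrt(155))*i: a pole of order 3; residue -((200475/1668296)*sqrt(155))*i.
At (-1/3) + ((1/15)*sqrt(155))*i: a pole of order 3; residue ((200475/1668296)*sqrt(155))*i.


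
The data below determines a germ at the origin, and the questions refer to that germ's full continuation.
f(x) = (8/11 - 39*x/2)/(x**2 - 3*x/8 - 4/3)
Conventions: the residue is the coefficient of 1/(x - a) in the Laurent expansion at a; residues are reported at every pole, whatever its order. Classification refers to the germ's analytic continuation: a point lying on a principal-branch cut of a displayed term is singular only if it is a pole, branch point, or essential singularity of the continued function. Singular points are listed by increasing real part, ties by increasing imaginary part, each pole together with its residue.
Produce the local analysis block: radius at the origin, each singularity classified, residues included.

Denominator factor (x**2 - 3*x/8 - 4/3): discriminant 1051/192, real irrational roots 3/16 + (1/48)*sqrt(3153) and 3/16 - (1/48)*sqrt(3153); poles of order 1, moduli 3/16 + (1/48)*sqrt(3153) and -3/16 + (1/48)*sqrt(3153).
The radius of convergence is the smallest modulus among the singular points: -3/16 + (1/48)*sqrt(3153).
The factor x**2 - 3*x/8 - 4/3 splits as (x - a)(x - a') with a = 3/16 - (1/48)*sqrt(3153), a' = 3/16 + (1/48)*sqrt(3153). At the order-1 pole a set g(x) = (x - a)*f(x) = [8/11 - 39*x/2] / (x - a').
Simple pole: residue = g(a) at a = 3/16 - (1/48)*sqrt(3153), which is -39/4 + (1031/46244)*sqrt(3153).
The factor x**2 - 3*x/8 - 4/3 splits as (x - a)(x - a') with a = 3/16 + (1/48)*sqrt(3153), a' = 3/16 - (1/48)*sqrt(3153). At the order-1 pole a set g(x) = (x - a)*f(x) = [8/11 - 39*x/2] / (x - a').
Simple pole: residue = g(a) at a = 3/16 + (1/48)*sqrt(3153), which is -39/4 - (1031/46244)*sqrt(3153).
List the singular points by increasing real part (a conjugate pair: the negative imaginary part first).

Radius of convergence at 0: -3/16 + (1/48)*sqrt(3153).
At 3/16 - (1/48)*sqrt(3153): a pole of order 1; residue -39/4 + (1031/46244)*sqrt(3153).
At 3/16 + (1/48)*sqrt(3153): a pole of order 1; residue -39/4 - (1031/46244)*sqrt(3153).


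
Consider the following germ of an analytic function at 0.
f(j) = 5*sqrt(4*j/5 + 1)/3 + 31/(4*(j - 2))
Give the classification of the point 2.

The denominator factor j - 2 vanishes at 2 and appears to the power 1; the numerator there equals 31/4, nonzero, and no other factor vanishes.
The branch terms are analytic at this point.
Hence a pole whose order is the multiplicity, 1.

The point is a pole of order 1.


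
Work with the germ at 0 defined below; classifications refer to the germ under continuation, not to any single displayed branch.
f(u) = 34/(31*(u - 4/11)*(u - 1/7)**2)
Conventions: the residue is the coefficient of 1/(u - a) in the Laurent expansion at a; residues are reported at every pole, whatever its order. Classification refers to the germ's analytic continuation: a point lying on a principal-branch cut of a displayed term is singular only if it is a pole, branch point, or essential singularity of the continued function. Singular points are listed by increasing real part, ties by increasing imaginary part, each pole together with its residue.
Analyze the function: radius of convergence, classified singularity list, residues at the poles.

Radius of convergence at 0: 1/7.
At 1/7: a pole of order 2; residue -11858/527.
At 4/11: a pole of order 1; residue 11858/527.

Denominator factor (u - 4/11): pole of order 1 at 4/11, modulus 4/11.
Denominator factor (u - 1/7)^2: pole of order 2 at 1/7, modulus 1/7.
The radius of convergence is the smallest modulus among the singular points: 1/7.
At the order-2 pole 1/7 set g(u) = (u - (1/7))^2*f(u) = 34/(31*(u - 4/11)).
Order-2 pole: residue = g'(a); g'(1/7) = -11858/527, so the residue is -11858/527.
At the order-1 pole 4/11 set g(u) = (u - (4/11))*f(u) = 34/(31*(u - 1/7)**2).
Simple pole: residue = g(a) at a = 4/11, which is 11858/527.
List the singular points by increasing real part (a conjugate pair: the negative imaginary part first).


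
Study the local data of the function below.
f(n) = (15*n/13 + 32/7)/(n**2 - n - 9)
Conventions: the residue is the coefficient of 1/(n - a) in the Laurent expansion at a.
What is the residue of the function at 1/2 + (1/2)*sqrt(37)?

The residue is 15/26 + (937/6734)*sqrt(37).

The factor n**2 - n - 9 splits as (n - a)(n - a') with a = 1/2 + (1/2)*sqrt(37), a' = 1/2 - (1/2)*sqrt(37). At the order-1 pole a set g(n) = (n - a)*f(n) = [15*n/13 + 32/7] / (n - a').
Simple pole: residue = g(a) at a = 1/2 + (1/2)*sqrt(37), which is 15/26 + (937/6734)*sqrt(37).


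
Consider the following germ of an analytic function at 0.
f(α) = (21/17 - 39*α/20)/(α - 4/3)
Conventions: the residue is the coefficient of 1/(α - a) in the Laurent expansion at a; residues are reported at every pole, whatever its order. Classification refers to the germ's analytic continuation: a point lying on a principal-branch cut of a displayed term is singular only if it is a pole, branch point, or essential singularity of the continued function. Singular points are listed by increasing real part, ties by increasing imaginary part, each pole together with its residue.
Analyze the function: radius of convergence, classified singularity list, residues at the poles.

Radius of convergence at 0: 4/3.
At 4/3: a pole of order 1; residue -116/85.

Denominator factor (α - 4/3): pole of order 1 at 4/3, modulus 4/3.
The radius of convergence is the smallest modulus among the singular points: 4/3.
At the order-1 pole 4/3 set g(α) = (α - (4/3))*f(α) = 21/17 - 39*α/20.
Simple pole: residue = g(a) at a = 4/3, which is -116/85.


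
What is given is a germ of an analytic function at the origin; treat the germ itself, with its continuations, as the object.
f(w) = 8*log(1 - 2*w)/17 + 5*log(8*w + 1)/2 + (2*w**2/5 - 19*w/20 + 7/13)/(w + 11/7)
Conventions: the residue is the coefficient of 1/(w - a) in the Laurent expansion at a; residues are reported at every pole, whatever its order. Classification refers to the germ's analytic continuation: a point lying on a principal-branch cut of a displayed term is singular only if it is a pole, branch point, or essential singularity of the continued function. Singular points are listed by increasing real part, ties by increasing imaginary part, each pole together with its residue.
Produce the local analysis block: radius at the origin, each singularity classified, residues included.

Denominator factor (w + 11/7): pole of order 1 at -11/7, modulus 11/7.
Branch term (8/17)*log(1 - w/(1/2)): its argument vanishes at w = 1/2, a logarithmic branch point, modulus 1/2.
Branch term (5/2)*log(1 - w/(-1/8)): its argument vanishes at w = -1/8, a logarithmic branch point, modulus 1/8.
The radius of convergence is the smallest modulus among the singular points: 1/8.
The branch terms are analytic at -11/7 and contribute nothing to the residue; only the rational part matters.
At the order-1 pole -11/7 set g(w) = (w - (-11/7))*(rational part) = 2*w**2/5 - 19*w/20 + 7/13.
Simple pole: residue = g(a) at a = -11/7, which is 38463/12740.
List the singular points by increasing real part (a conjugate pair: the negative imaginary part first).

Radius of convergence at 0: 1/8.
At -11/7: a pole of order 1; residue 38463/12740.
At -1/8: a logarithmic branch point.
At 1/2: a logarithmic branch point.


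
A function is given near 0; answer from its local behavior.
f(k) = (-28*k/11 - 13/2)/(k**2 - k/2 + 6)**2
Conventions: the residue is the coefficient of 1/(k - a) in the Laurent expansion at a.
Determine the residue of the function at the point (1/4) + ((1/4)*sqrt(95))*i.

The residue is ((1256/99275)*sqrt(95))*i.

The factor k**2 - k/2 + 6 splits as (k - a)(k - a') with a = (1/4) + ((1/4)*sqrt(95))*i, a' = (1/4) - ((1/4)*sqrt(95))*i. At the order-2 pole a set g(k) = (k - a)^2*f(k) = [-28*k/11 - 13/2] / (k - a')^2.
Order-2 pole: residue = g'(a); g'((1/4) + ((1/4)*sqrt(95))*i) = ((1256/99275)*sqrt(95))*i, so the residue is ((1256/99275)*sqrt(95))*i.


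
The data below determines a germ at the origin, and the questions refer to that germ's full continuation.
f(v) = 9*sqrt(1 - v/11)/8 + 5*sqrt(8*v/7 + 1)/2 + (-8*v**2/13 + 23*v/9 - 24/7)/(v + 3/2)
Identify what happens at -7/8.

The point is an algebraic (square-root) branch point.

The term (5/2)*sqrt(1 - v/(-7/8)) has argument 1 - -7/8/(-7/8) = 0 at -7/8: a square-root (algebraic, two-sheeted) branch point; the remaining terms are analytic or single-valued there.


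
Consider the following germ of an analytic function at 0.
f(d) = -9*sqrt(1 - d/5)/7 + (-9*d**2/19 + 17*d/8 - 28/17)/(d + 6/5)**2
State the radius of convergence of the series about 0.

The radius of convergence is 6/5.

Denominator factor (d + 6/5)^2: pole of order 2 at -6/5, modulus 6/5.
Branch term (-9/7)*sqrt(1 - d/(5)): its argument vanishes at d = 5, a square-root branch point, modulus 5.
The radius of convergence is the smallest modulus among the singular points: 6/5.


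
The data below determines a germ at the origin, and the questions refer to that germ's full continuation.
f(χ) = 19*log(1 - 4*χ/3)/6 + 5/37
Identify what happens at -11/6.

There is no denominator, hence no pole anywhere.
Branch term log(1 - χ/(3/4)): argument at -11/6 is 31/9, nonzero, so -11/6 is not its branch point (a point on a principal cut is still regular for the continued germ).
So the germ continues analytically to -11/6.

The point is a regular point.


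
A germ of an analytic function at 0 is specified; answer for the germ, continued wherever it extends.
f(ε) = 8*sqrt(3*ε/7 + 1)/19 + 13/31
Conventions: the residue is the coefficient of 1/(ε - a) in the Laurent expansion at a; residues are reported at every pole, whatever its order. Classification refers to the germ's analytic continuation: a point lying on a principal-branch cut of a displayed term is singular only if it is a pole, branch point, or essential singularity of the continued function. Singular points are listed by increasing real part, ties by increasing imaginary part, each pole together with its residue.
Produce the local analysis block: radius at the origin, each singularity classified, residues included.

Branch term (8/19)*sqrt(1 - ε/(-7/3)): its argument vanishes at ε = -7/3, a square-root branch point, modulus 7/3.
The radius of convergence is the smallest modulus among the singular points: 7/3.

Radius of convergence at 0: 7/3.
At -7/3: an algebraic (square-root) branch point.


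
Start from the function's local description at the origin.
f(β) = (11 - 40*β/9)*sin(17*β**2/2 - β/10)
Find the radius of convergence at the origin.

The radius of convergence is infinite.

The factor sin(17*β**2/2 - β/10) is entire and contributes no finite singular point.
The polynomial part has no poles.
No finite singular points: the Taylor series at 0 converges everywhere.


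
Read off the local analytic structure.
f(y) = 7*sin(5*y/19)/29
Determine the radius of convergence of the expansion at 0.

The radius of convergence is infinite.

The factor -sin(5*y/19) is entire and contributes no finite singular point.
The polynomial part has no poles.
No finite singular points: the Taylor series at 0 converges everywhere.
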